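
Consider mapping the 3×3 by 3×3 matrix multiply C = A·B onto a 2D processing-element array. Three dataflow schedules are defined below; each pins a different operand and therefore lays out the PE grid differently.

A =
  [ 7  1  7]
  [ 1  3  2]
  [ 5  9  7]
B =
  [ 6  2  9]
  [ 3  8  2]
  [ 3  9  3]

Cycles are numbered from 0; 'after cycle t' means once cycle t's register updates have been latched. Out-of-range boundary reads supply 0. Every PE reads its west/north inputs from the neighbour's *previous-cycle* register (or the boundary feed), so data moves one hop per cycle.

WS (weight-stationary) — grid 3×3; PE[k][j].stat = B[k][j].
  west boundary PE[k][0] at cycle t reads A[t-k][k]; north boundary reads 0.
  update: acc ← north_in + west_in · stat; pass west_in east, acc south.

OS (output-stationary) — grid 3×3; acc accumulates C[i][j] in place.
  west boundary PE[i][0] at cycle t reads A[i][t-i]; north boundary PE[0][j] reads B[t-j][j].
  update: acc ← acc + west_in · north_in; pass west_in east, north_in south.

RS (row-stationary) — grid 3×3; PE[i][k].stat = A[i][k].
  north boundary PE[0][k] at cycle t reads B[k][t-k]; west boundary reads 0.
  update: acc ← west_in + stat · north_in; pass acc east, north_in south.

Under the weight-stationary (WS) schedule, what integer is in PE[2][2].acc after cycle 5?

WS (3×3). Following PE[2][2] plus its west/north inputs:
  t=0 PE[1][2]: acc=0 h=0 v=0
  t=0 PE[2][1]: acc=0 h=0 v=0
  t=0 PE[2][2]: acc=0 h=0 v=0
  t=1 PE[1][2]: acc=0 h=0 v=0
  t=1 PE[2][1]: acc=0 h=0 v=0
  t=1 PE[2][2]: acc=0 h=0 v=0
  t=2 PE[1][2]: acc=0 h=0 v=0
  t=2 PE[2][1]: acc=0 h=0 v=0
  t=2 PE[2][2]: acc=0 h=0 v=0
  t=3 PE[1][2]: acc=65 h=1 v=65
  t=3 PE[2][1]: acc=85 h=7 v=85
  t=3 PE[2][2]: acc=0 h=0 v=0
  t=4 PE[1][2]: acc=15 h=3 v=15
  t=4 PE[2][1]: acc=44 h=2 v=44
  t=4 PE[2][2]: acc=86 h=7 v=86
  t=5 PE[1][2]: acc=63 h=9 v=63
  t=5 PE[2][1]: acc=145 h=7 v=145
  t=5 PE[2][2]: acc=21 h=2 v=21

PE[2][2].acc = 21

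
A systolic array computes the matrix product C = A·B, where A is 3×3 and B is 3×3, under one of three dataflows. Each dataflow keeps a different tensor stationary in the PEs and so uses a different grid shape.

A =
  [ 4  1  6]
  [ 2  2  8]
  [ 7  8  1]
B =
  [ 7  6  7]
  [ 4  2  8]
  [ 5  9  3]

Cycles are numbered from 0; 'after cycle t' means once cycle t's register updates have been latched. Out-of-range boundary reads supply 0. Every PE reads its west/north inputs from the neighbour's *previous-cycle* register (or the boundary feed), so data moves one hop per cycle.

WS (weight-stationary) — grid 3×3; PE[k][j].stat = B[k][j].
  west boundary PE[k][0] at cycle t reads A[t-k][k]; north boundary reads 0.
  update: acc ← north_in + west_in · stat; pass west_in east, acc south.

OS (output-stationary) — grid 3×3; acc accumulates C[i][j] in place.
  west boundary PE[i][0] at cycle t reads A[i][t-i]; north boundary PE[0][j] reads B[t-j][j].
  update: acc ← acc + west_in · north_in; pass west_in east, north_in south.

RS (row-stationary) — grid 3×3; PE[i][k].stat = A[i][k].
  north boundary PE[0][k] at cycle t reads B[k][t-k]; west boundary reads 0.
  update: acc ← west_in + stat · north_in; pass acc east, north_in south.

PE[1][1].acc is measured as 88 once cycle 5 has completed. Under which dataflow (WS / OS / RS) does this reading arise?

Under WS (3×3), PE[1][1]:
  0: (1,1).acc=0  regs=<0,0>
  1: (1,1).acc=0  regs=<0,0>
  2: (1,1).acc=26  regs=<1,26>
  3: (1,1).acc=16  regs=<2,16>
  4: (1,1).acc=58  regs=<8,58>
  5: (1,1).acc=0  regs=<0,0>
Under OS (3×3), PE[1][1]:
  0: (1,1).acc=0  regs=<0,0>
  1: (1,1).acc=0  regs=<0,0>
  2: (1,1).acc=12  regs=<2,6>
  3: (1,1).acc=16  regs=<2,2>
  4: (1,1).acc=88  regs=<8,9>
  5: (1,1).acc=88  regs=<0,0>
Under RS (3×3), PE[1][1]:
  0: (1,1).acc=0  regs=<0,0>
  1: (1,1).acc=0  regs=<0,0>
  2: (1,1).acc=22  regs=<22,4>
  3: (1,1).acc=16  regs=<16,2>
  4: (1,1).acc=30  regs=<30,8>
  5: (1,1).acc=0  regs=<0,0>

dataflow = OS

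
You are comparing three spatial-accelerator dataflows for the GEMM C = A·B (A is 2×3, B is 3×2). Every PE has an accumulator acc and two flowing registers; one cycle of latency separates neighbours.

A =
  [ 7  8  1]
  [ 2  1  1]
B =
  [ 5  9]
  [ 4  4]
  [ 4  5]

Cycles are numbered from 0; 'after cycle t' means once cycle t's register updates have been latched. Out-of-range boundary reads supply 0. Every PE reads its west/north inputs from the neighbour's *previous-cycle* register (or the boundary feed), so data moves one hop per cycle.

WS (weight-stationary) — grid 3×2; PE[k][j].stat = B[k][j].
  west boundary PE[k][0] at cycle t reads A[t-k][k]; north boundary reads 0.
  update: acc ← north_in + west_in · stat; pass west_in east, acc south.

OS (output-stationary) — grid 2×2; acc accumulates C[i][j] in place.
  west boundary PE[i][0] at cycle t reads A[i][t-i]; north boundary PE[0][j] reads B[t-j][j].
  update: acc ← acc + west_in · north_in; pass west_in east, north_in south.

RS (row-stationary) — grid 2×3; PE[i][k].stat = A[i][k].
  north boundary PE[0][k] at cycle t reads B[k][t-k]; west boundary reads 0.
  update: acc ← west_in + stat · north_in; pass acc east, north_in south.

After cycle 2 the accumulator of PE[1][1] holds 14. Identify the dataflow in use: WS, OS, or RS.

dataflow = RS

WS [3×2] PE[1][1] across cycles:
  0: (1,1).acc=0  regs=<0,0>
  1: (1,1).acc=0  regs=<0,0>
  2: (1,1).acc=95  regs=<8,95>
OS [2×2] PE[1][1] across cycles:
  0: (1,1).acc=0  regs=<0,0>
  1: (1,1).acc=0  regs=<0,0>
  2: (1,1).acc=18  regs=<2,9>
RS [2×3] PE[1][1] across cycles:
  0: (1,1).acc=0  regs=<0,0>
  1: (1,1).acc=0  regs=<0,0>
  2: (1,1).acc=14  regs=<14,4>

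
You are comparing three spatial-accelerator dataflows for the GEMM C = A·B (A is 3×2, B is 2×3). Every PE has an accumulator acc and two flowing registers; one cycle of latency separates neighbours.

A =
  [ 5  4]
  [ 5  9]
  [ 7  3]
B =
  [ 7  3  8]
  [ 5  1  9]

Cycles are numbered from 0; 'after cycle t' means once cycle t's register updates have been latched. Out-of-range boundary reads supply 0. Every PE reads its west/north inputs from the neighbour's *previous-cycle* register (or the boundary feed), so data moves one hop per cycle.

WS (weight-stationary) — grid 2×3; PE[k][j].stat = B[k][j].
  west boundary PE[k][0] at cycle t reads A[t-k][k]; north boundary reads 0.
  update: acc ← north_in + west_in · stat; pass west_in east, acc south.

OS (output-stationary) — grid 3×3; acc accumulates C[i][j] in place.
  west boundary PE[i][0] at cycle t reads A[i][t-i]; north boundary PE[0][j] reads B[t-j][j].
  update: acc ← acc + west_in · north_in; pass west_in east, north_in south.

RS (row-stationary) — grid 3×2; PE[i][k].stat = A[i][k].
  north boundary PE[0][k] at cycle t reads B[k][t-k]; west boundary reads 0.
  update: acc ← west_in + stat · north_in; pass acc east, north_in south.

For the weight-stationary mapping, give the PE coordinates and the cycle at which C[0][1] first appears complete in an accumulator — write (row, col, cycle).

(row, col, cycle) = (1, 1, 2)

Under WS, C[0][1] lands at PE[1][1]:
  cycle 0: PE[1][1] → acc 0, east 0, south 0
  cycle 1: PE[1][1] → acc 0, east 0, south 0
  cycle 2: PE[1][1] → acc 19, east 4, south 19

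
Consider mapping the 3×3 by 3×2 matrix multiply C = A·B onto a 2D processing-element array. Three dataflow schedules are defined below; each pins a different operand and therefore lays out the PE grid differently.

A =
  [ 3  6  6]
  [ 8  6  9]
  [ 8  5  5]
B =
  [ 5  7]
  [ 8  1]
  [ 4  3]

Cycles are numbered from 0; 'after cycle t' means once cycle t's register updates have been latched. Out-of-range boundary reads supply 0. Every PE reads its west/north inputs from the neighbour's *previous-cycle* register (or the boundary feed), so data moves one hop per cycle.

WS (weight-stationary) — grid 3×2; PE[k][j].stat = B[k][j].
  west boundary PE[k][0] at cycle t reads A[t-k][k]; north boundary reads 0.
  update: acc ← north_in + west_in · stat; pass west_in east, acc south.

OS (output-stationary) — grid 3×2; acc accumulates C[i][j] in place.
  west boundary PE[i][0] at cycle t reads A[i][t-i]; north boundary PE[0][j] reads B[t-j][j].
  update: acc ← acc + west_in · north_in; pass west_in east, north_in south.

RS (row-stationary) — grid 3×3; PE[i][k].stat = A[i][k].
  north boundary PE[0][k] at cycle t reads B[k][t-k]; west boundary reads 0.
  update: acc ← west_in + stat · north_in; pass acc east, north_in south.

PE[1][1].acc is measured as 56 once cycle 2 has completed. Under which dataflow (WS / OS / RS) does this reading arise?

WS (3×2 grid), PE[1][1]:
  after 0 — PE[1][1] acc=0, pass-E 0, pass-S 0
  after 1 — PE[1][1] acc=0, pass-E 0, pass-S 0
  after 2 — PE[1][1] acc=27, pass-E 6, pass-S 27
OS (3×2 grid), PE[1][1]:
  after 0 — PE[1][1] acc=0, pass-E 0, pass-S 0
  after 1 — PE[1][1] acc=0, pass-E 0, pass-S 0
  after 2 — PE[1][1] acc=56, pass-E 8, pass-S 7
RS (3×3 grid), PE[1][1]:
  after 0 — PE[1][1] acc=0, pass-E 0, pass-S 0
  after 1 — PE[1][1] acc=0, pass-E 0, pass-S 0
  after 2 — PE[1][1] acc=88, pass-E 88, pass-S 8

dataflow = OS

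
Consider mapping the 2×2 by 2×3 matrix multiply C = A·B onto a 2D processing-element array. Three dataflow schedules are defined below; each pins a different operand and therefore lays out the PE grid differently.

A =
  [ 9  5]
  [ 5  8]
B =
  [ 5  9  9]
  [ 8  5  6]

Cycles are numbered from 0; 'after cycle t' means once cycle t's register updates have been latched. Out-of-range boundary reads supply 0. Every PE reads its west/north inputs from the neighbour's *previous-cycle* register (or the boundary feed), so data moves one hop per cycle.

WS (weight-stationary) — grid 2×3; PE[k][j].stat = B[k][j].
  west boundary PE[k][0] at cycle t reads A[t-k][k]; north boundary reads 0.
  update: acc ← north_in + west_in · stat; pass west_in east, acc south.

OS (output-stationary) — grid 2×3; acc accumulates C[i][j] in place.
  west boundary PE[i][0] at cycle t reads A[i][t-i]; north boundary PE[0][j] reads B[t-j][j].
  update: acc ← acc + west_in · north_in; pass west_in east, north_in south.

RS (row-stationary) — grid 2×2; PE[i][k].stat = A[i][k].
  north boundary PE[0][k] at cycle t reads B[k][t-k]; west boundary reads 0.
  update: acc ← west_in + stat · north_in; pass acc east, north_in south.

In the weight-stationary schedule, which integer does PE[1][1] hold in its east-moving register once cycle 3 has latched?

register = 8

WS 2×3: PE[1][1] cycle-by-cycle (with neighbour feeds):
  [0] (0,1) acc=0 (h:0 v:0)
  [0] (1,0) acc=0 (h:0 v:0)
  [0] (1,1) acc=0 (h:0 v:0)
  [1] (0,1) acc=81 (h:9 v:81)
  [1] (1,0) acc=85 (h:5 v:85)
  [1] (1,1) acc=0 (h:0 v:0)
  [2] (0,1) acc=45 (h:5 v:45)
  [2] (1,0) acc=89 (h:8 v:89)
  [2] (1,1) acc=106 (h:5 v:106)
  [3] (0,1) acc=0 (h:0 v:0)
  [3] (1,0) acc=0 (h:0 v:0)
  [3] (1,1) acc=85 (h:8 v:85)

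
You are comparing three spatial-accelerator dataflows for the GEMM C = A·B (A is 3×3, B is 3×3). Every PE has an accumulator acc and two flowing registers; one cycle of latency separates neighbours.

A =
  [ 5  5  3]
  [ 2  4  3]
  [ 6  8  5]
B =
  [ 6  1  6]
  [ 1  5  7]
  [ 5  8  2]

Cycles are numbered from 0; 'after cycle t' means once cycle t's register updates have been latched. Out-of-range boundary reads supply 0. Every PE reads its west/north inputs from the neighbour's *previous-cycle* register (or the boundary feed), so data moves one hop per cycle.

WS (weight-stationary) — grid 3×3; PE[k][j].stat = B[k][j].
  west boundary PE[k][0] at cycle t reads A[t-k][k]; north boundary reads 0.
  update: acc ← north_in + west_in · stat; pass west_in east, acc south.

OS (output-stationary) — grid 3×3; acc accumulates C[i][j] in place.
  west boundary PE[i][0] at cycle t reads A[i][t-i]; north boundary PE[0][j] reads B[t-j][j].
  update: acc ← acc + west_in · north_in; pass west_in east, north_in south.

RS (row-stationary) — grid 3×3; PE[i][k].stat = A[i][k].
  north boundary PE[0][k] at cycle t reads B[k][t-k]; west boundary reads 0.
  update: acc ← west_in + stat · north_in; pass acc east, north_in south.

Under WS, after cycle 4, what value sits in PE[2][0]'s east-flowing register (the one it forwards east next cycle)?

register = 5

WS (3×3). Following PE[2][0] plus its west/north inputs:
  after 0 — PE[1][0] acc=0, pass-E 0, pass-S 0
  after 0 — PE[2][0] acc=0, pass-E 0, pass-S 0
  after 1 — PE[1][0] acc=35, pass-E 5, pass-S 35
  after 1 — PE[2][0] acc=0, pass-E 0, pass-S 0
  after 2 — PE[1][0] acc=16, pass-E 4, pass-S 16
  after 2 — PE[2][0] acc=50, pass-E 3, pass-S 50
  after 3 — PE[1][0] acc=44, pass-E 8, pass-S 44
  after 3 — PE[2][0] acc=31, pass-E 3, pass-S 31
  after 4 — PE[1][0] acc=0, pass-E 0, pass-S 0
  after 4 — PE[2][0] acc=69, pass-E 5, pass-S 69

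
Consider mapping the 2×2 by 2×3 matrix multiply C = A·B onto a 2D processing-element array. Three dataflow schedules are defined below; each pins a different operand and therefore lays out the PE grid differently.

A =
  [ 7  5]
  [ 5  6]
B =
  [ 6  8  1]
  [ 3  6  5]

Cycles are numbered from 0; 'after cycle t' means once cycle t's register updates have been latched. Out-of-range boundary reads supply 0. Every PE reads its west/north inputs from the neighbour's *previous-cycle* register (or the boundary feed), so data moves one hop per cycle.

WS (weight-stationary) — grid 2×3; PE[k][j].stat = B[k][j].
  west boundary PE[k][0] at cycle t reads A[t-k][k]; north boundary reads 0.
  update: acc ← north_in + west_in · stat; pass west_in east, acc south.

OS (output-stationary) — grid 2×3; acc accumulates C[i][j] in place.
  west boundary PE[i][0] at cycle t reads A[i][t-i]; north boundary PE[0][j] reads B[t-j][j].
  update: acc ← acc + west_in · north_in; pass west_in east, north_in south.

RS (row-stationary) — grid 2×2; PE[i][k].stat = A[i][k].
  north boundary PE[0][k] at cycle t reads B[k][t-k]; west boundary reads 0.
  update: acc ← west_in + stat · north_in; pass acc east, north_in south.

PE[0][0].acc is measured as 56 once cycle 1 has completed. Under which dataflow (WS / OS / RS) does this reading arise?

WS (2×3 grid), PE[0][0]:
  [0] (0,0) acc=42 (h:7 v:42)
  [1] (0,0) acc=30 (h:5 v:30)
OS (2×3 grid), PE[0][0]:
  [0] (0,0) acc=42 (h:7 v:6)
  [1] (0,0) acc=57 (h:5 v:3)
RS (2×2 grid), PE[0][0]:
  [0] (0,0) acc=42 (h:42 v:6)
  [1] (0,0) acc=56 (h:56 v:8)

dataflow = RS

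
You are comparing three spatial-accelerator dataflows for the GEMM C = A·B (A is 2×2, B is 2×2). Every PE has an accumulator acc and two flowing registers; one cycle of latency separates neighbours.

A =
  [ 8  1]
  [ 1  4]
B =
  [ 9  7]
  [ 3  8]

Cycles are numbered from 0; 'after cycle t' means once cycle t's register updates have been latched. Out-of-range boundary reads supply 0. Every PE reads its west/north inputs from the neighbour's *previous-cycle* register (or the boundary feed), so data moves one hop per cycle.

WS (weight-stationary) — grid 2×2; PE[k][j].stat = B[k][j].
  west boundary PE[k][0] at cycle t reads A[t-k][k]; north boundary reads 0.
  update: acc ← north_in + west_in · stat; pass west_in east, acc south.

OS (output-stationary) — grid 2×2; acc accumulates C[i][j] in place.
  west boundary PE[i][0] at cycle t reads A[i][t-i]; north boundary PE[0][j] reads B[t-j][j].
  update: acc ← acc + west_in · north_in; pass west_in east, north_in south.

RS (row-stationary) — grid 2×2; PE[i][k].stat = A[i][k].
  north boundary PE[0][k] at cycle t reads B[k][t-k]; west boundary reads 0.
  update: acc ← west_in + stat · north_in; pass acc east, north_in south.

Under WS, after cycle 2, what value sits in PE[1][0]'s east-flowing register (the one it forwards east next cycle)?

register = 4

WS on a 2×2 grid — tracing PE[1][0] and its feeders:
  0: (0,0).acc=72  regs=<8,72>
  0: (1,0).acc=0  regs=<0,0>
  1: (0,0).acc=9  regs=<1,9>
  1: (1,0).acc=75  regs=<1,75>
  2: (0,0).acc=0  regs=<0,0>
  2: (1,0).acc=21  regs=<4,21>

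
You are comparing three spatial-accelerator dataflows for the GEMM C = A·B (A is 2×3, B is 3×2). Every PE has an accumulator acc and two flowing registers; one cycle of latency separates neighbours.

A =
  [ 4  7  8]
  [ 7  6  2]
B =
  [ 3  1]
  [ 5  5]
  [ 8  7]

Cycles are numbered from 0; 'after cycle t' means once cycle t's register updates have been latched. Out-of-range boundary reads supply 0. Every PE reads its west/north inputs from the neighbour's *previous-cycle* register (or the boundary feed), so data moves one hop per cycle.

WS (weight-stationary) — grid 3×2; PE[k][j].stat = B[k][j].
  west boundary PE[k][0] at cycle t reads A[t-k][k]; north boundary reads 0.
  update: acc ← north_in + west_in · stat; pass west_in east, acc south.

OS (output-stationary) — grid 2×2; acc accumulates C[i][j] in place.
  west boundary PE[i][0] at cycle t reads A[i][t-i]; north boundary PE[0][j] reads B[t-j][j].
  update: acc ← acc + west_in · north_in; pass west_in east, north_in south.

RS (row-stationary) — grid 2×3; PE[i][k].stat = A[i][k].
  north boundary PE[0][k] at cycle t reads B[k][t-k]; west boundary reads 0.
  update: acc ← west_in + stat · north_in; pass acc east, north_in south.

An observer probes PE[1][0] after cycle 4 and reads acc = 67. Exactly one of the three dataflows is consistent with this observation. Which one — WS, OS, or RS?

— WS: 3×2; PE[1][0] trace:
  cycle 0: PE[1][0] → acc 0, east 0, south 0
  cycle 1: PE[1][0] → acc 47, east 7, south 47
  cycle 2: PE[1][0] → acc 51, east 6, south 51
  cycle 3: PE[1][0] → acc 0, east 0, south 0
  cycle 4: PE[1][0] → acc 0, east 0, south 0
— OS: 2×2; PE[1][0] trace:
  cycle 0: PE[1][0] → acc 0, east 0, south 0
  cycle 1: PE[1][0] → acc 21, east 7, south 3
  cycle 2: PE[1][0] → acc 51, east 6, south 5
  cycle 3: PE[1][0] → acc 67, east 2, south 8
  cycle 4: PE[1][0] → acc 67, east 0, south 0
— RS: 2×3; PE[1][0] trace:
  cycle 0: PE[1][0] → acc 0, east 0, south 0
  cycle 1: PE[1][0] → acc 21, east 21, south 3
  cycle 2: PE[1][0] → acc 7, east 7, south 1
  cycle 3: PE[1][0] → acc 0, east 0, south 0
  cycle 4: PE[1][0] → acc 0, east 0, south 0

dataflow = OS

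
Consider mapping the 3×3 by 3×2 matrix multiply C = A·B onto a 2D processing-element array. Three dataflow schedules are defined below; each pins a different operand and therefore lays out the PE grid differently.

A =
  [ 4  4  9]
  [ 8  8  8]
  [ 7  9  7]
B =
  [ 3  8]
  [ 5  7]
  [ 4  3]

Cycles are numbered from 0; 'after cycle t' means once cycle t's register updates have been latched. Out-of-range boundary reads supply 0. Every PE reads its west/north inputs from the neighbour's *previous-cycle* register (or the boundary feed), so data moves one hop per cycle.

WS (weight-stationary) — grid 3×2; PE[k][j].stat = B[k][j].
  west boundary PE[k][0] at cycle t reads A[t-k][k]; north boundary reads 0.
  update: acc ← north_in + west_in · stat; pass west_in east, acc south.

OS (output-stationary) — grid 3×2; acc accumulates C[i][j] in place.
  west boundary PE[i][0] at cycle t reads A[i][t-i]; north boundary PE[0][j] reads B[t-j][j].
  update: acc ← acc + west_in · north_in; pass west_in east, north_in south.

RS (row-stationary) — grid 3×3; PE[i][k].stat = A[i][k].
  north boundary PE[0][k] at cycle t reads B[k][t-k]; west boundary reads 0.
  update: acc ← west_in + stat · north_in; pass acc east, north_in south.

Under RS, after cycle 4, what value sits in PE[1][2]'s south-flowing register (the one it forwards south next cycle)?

register = 3

RS 3×3: PE[1][2] cycle-by-cycle (with neighbour feeds):
  @0  [0,2]  acc 0  |  →0  ↓0
  @0  [1,1]  acc 0  |  →0  ↓0
  @0  [1,2]  acc 0  |  →0  ↓0
  @1  [0,2]  acc 0  |  →0  ↓0
  @1  [1,1]  acc 0  |  →0  ↓0
  @1  [1,2]  acc 0  |  →0  ↓0
  @2  [0,2]  acc 68  |  →68  ↓4
  @2  [1,1]  acc 64  |  →64  ↓5
  @2  [1,2]  acc 0  |  →0  ↓0
  @3  [0,2]  acc 87  |  →87  ↓3
  @3  [1,1]  acc 120  |  →120  ↓7
  @3  [1,2]  acc 96  |  →96  ↓4
  @4  [0,2]  acc 0  |  →0  ↓0
  @4  [1,1]  acc 0  |  →0  ↓0
  @4  [1,2]  acc 144  |  →144  ↓3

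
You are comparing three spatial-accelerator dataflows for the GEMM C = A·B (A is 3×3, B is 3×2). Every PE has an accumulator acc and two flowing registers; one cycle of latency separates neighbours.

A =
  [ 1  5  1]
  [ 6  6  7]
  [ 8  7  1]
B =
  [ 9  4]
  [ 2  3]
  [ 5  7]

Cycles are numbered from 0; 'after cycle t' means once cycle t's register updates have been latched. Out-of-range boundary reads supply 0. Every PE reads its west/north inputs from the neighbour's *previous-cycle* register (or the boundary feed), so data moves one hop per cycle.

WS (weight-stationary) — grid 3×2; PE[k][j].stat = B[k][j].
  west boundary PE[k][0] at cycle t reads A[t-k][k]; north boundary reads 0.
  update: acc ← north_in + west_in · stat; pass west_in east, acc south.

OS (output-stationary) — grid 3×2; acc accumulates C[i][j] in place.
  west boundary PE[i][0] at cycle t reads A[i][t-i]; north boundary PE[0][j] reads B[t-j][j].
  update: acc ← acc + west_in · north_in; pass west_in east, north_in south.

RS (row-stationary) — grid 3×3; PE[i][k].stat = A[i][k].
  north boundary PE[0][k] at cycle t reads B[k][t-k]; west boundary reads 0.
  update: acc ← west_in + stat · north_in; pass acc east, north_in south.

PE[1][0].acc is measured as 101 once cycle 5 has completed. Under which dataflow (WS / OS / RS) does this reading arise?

— WS: 3×2; PE[1][0] trace:
  [0] (1,0) acc=0 (h:0 v:0)
  [1] (1,0) acc=19 (h:5 v:19)
  [2] (1,0) acc=66 (h:6 v:66)
  [3] (1,0) acc=86 (h:7 v:86)
  [4] (1,0) acc=0 (h:0 v:0)
  [5] (1,0) acc=0 (h:0 v:0)
— OS: 3×2; PE[1][0] trace:
  [0] (1,0) acc=0 (h:0 v:0)
  [1] (1,0) acc=54 (h:6 v:9)
  [2] (1,0) acc=66 (h:6 v:2)
  [3] (1,0) acc=101 (h:7 v:5)
  [4] (1,0) acc=101 (h:0 v:0)
  [5] (1,0) acc=101 (h:0 v:0)
— RS: 3×3; PE[1][0] trace:
  [0] (1,0) acc=0 (h:0 v:0)
  [1] (1,0) acc=54 (h:54 v:9)
  [2] (1,0) acc=24 (h:24 v:4)
  [3] (1,0) acc=0 (h:0 v:0)
  [4] (1,0) acc=0 (h:0 v:0)
  [5] (1,0) acc=0 (h:0 v:0)

dataflow = OS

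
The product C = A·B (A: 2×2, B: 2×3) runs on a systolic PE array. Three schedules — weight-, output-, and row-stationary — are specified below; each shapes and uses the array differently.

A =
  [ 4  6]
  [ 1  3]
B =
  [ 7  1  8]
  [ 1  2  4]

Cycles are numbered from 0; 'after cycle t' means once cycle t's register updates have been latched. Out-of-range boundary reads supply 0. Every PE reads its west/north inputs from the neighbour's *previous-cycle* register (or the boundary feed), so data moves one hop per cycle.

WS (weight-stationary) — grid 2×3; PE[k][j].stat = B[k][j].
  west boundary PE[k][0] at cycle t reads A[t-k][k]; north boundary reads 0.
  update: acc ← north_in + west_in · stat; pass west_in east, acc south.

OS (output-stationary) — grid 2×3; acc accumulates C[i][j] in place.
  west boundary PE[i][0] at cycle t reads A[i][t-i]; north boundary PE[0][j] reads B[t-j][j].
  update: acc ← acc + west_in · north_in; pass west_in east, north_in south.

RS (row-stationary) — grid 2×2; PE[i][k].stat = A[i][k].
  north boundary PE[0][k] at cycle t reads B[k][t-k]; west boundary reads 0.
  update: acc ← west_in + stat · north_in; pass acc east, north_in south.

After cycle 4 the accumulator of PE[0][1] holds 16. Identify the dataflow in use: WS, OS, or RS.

Under WS (2×3), PE[0][1]:
  [0] (0,1) acc=0 (h:0 v:0)
  [1] (0,1) acc=4 (h:4 v:4)
  [2] (0,1) acc=1 (h:1 v:1)
  [3] (0,1) acc=0 (h:0 v:0)
  [4] (0,1) acc=0 (h:0 v:0)
Under OS (2×3), PE[0][1]:
  [0] (0,1) acc=0 (h:0 v:0)
  [1] (0,1) acc=4 (h:4 v:1)
  [2] (0,1) acc=16 (h:6 v:2)
  [3] (0,1) acc=16 (h:0 v:0)
  [4] (0,1) acc=16 (h:0 v:0)
Under RS (2×2), PE[0][1]:
  [0] (0,1) acc=0 (h:0 v:0)
  [1] (0,1) acc=34 (h:34 v:1)
  [2] (0,1) acc=16 (h:16 v:2)
  [3] (0,1) acc=56 (h:56 v:4)
  [4] (0,1) acc=0 (h:0 v:0)

dataflow = OS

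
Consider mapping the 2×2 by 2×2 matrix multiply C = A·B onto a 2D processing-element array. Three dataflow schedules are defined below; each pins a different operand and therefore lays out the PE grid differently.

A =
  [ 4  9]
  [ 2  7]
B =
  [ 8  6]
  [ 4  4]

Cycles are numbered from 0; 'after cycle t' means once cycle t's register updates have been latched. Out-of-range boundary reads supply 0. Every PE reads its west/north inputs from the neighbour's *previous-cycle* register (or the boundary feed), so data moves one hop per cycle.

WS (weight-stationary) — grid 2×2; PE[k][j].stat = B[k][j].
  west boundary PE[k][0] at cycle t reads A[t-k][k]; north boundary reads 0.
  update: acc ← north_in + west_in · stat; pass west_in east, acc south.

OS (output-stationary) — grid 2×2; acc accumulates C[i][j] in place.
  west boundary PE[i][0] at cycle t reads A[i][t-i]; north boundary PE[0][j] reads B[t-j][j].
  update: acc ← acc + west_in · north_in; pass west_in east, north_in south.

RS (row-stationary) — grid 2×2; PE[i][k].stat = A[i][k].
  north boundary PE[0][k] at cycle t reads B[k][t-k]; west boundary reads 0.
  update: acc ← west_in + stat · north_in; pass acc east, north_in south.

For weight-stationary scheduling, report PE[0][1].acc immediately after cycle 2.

WS (2×2). Following PE[0][1] plus its west/north inputs:
  0: (0,0).acc=32  regs=<4,32>
  0: (0,1).acc=0  regs=<0,0>
  1: (0,0).acc=16  regs=<2,16>
  1: (0,1).acc=24  regs=<4,24>
  2: (0,0).acc=0  regs=<0,0>
  2: (0,1).acc=12  regs=<2,12>

PE[0][1].acc = 12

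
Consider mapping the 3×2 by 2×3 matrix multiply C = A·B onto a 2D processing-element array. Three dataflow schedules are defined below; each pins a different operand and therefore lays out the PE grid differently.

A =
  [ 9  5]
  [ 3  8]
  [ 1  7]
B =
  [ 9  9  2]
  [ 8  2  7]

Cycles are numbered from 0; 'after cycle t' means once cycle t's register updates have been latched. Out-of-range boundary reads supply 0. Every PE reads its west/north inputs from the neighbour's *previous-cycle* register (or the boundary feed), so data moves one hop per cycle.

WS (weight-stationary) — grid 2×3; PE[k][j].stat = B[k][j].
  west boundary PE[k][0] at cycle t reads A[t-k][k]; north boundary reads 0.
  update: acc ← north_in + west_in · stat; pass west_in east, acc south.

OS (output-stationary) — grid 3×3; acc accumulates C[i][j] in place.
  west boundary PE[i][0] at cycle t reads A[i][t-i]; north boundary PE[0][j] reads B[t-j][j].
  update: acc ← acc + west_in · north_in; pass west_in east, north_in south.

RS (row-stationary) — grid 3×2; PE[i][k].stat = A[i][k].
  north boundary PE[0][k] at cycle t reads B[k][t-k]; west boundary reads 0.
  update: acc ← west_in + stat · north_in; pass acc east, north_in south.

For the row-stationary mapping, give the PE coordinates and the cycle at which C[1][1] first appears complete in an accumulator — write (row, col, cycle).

RS: C[1][1] accumulates in PE[1][1]:
  step 0 · PE1,1: acc=0; fwd→0 fwd↓0
  step 1 · PE1,1: acc=0; fwd→0 fwd↓0
  step 2 · PE1,1: acc=91; fwd→91 fwd↓8
  step 3 · PE1,1: acc=43; fwd→43 fwd↓2

(row, col, cycle) = (1, 1, 3)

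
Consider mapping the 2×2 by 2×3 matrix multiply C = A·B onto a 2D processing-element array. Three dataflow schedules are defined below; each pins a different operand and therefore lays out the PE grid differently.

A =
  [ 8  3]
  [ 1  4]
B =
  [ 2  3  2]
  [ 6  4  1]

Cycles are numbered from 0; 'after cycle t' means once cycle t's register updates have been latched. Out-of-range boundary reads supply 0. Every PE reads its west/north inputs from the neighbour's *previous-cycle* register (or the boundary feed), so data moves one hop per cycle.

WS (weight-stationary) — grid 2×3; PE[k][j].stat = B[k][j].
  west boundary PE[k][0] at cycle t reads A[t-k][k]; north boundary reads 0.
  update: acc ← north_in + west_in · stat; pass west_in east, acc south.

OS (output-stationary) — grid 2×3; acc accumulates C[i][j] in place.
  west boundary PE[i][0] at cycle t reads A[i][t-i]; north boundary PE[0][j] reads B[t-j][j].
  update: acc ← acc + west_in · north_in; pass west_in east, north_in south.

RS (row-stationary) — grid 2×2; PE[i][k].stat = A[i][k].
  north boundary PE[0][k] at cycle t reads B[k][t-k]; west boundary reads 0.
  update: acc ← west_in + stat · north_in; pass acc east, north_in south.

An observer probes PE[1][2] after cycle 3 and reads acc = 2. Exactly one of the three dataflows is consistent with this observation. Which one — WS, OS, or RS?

Under WS (2×3), PE[1][2]:
  cycle 0: PE[1][2] → acc 0, east 0, south 0
  cycle 1: PE[1][2] → acc 0, east 0, south 0
  cycle 2: PE[1][2] → acc 0, east 0, south 0
  cycle 3: PE[1][2] → acc 19, east 3, south 19
Under OS (2×3), PE[1][2]:
  cycle 0: PE[1][2] → acc 0, east 0, south 0
  cycle 1: PE[1][2] → acc 0, east 0, south 0
  cycle 2: PE[1][2] → acc 0, east 0, south 0
  cycle 3: PE[1][2] → acc 2, east 1, south 2
RS (2×2): PE[1][2] does not exist.

dataflow = OS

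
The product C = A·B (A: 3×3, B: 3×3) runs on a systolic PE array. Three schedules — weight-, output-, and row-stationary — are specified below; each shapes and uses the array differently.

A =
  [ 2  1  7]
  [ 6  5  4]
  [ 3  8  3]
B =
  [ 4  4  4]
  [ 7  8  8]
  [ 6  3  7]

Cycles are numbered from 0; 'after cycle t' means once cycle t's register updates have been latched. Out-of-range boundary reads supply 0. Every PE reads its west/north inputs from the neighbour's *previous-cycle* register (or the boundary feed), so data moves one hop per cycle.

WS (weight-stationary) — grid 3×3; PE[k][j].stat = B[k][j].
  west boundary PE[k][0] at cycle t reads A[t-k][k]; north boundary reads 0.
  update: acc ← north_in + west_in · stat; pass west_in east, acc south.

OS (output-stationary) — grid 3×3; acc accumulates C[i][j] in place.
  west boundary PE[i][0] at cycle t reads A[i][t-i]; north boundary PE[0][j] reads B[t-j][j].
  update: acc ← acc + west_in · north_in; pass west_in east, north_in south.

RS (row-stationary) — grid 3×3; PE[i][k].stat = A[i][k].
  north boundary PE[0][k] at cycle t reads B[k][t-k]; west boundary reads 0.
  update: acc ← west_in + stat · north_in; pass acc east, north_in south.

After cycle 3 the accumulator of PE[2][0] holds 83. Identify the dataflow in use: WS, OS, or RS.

— WS: 3×3; PE[2][0] trace:
  t=0 PE[2][0]: acc=0 h=0 v=0
  t=1 PE[2][0]: acc=0 h=0 v=0
  t=2 PE[2][0]: acc=57 h=7 v=57
  t=3 PE[2][0]: acc=83 h=4 v=83
— OS: 3×3; PE[2][0] trace:
  t=0 PE[2][0]: acc=0 h=0 v=0
  t=1 PE[2][0]: acc=0 h=0 v=0
  t=2 PE[2][0]: acc=12 h=3 v=4
  t=3 PE[2][0]: acc=68 h=8 v=7
— RS: 3×3; PE[2][0] trace:
  t=0 PE[2][0]: acc=0 h=0 v=0
  t=1 PE[2][0]: acc=0 h=0 v=0
  t=2 PE[2][0]: acc=12 h=12 v=4
  t=3 PE[2][0]: acc=12 h=12 v=4

dataflow = WS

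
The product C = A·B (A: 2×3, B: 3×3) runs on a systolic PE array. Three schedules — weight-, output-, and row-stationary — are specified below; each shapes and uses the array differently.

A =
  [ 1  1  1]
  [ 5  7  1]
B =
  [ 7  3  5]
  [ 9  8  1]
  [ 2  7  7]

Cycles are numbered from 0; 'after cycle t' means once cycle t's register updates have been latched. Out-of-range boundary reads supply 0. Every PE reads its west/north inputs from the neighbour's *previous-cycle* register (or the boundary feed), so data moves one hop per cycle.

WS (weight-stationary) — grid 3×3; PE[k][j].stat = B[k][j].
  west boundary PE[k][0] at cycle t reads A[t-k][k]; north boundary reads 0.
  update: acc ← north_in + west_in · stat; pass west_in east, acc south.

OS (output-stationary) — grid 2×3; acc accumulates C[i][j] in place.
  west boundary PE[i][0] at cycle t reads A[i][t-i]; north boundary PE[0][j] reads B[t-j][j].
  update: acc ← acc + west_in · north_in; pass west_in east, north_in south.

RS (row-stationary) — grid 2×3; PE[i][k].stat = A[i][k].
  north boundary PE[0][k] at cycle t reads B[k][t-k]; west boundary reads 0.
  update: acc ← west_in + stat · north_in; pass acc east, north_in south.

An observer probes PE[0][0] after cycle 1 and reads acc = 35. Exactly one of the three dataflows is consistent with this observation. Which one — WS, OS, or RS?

— WS: 3×3; PE[0][0] trace:
  step 0 · PE0,0: acc=7; fwd→1 fwd↓7
  step 1 · PE0,0: acc=35; fwd→5 fwd↓35
— OS: 2×3; PE[0][0] trace:
  step 0 · PE0,0: acc=7; fwd→1 fwd↓7
  step 1 · PE0,0: acc=16; fwd→1 fwd↓9
— RS: 2×3; PE[0][0] trace:
  step 0 · PE0,0: acc=7; fwd→7 fwd↓7
  step 1 · PE0,0: acc=3; fwd→3 fwd↓3

dataflow = WS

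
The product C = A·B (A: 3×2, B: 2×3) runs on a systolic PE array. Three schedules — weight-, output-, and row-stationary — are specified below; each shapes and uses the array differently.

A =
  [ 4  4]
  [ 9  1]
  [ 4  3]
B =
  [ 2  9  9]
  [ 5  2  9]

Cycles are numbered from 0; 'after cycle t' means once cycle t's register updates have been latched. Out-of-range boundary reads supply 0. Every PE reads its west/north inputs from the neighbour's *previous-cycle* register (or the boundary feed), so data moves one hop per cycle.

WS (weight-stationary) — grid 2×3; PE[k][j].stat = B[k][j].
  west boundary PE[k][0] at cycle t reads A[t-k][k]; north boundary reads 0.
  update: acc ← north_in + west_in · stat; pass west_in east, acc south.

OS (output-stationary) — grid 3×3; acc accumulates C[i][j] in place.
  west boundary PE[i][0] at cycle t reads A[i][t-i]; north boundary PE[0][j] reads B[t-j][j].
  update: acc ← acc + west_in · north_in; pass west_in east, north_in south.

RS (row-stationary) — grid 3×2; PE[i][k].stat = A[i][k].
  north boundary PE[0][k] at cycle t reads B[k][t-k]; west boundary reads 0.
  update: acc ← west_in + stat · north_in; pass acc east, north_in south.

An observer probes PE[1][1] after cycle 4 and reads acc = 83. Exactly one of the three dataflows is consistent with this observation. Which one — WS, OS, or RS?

dataflow = OS

WS [2×3] PE[1][1] across cycles:
  step 0 · PE1,1: acc=0; fwd→0 fwd↓0
  step 1 · PE1,1: acc=0; fwd→0 fwd↓0
  step 2 · PE1,1: acc=44; fwd→4 fwd↓44
  step 3 · PE1,1: acc=83; fwd→1 fwd↓83
  step 4 · PE1,1: acc=42; fwd→3 fwd↓42
OS [3×3] PE[1][1] across cycles:
  step 0 · PE1,1: acc=0; fwd→0 fwd↓0
  step 1 · PE1,1: acc=0; fwd→0 fwd↓0
  step 2 · PE1,1: acc=81; fwd→9 fwd↓9
  step 3 · PE1,1: acc=83; fwd→1 fwd↓2
  step 4 · PE1,1: acc=83; fwd→0 fwd↓0
RS [3×2] PE[1][1] across cycles:
  step 0 · PE1,1: acc=0; fwd→0 fwd↓0
  step 1 · PE1,1: acc=0; fwd→0 fwd↓0
  step 2 · PE1,1: acc=23; fwd→23 fwd↓5
  step 3 · PE1,1: acc=83; fwd→83 fwd↓2
  step 4 · PE1,1: acc=90; fwd→90 fwd↓9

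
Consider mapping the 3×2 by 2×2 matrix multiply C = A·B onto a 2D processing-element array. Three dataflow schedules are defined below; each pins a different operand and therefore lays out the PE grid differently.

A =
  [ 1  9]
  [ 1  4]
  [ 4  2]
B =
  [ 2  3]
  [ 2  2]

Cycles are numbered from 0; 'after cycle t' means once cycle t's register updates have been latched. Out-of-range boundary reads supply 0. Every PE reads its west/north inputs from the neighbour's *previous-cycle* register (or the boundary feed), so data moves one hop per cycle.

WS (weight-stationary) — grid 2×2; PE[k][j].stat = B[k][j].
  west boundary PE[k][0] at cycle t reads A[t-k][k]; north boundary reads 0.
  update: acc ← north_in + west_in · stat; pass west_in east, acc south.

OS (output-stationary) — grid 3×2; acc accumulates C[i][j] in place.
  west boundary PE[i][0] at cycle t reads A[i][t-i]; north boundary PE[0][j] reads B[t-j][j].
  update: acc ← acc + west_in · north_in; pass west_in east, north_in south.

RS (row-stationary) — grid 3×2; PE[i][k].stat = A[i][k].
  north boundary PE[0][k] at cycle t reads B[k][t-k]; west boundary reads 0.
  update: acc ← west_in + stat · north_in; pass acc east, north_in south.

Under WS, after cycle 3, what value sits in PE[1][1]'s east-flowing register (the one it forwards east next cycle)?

WS 2×2: PE[1][1] cycle-by-cycle (with neighbour feeds):
  cycle 0: PE[0][1] → acc 0, east 0, south 0
  cycle 0: PE[1][0] → acc 0, east 0, south 0
  cycle 0: PE[1][1] → acc 0, east 0, south 0
  cycle 1: PE[0][1] → acc 3, east 1, south 3
  cycle 1: PE[1][0] → acc 20, east 9, south 20
  cycle 1: PE[1][1] → acc 0, east 0, south 0
  cycle 2: PE[0][1] → acc 3, east 1, south 3
  cycle 2: PE[1][0] → acc 10, east 4, south 10
  cycle 2: PE[1][1] → acc 21, east 9, south 21
  cycle 3: PE[0][1] → acc 12, east 4, south 12
  cycle 3: PE[1][0] → acc 12, east 2, south 12
  cycle 3: PE[1][1] → acc 11, east 4, south 11

register = 4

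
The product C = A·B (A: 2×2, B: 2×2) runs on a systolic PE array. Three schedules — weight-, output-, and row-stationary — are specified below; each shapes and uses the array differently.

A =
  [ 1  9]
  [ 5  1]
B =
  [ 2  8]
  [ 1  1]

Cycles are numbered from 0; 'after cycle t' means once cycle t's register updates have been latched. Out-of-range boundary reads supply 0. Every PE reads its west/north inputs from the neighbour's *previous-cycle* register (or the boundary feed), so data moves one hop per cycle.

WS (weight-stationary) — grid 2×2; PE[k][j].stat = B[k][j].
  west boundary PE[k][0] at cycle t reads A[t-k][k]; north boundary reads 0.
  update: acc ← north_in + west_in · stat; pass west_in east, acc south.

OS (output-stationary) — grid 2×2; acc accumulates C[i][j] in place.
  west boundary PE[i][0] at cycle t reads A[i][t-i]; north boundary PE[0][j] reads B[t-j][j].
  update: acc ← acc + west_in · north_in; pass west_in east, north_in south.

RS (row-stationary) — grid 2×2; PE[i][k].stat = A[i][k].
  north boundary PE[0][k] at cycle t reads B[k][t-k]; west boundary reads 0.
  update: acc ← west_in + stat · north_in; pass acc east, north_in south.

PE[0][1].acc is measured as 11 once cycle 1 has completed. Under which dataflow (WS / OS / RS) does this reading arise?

dataflow = RS

WS [2×2] PE[0][1] across cycles:
  [0] (0,1) acc=0 (h:0 v:0)
  [1] (0,1) acc=8 (h:1 v:8)
OS [2×2] PE[0][1] across cycles:
  [0] (0,1) acc=0 (h:0 v:0)
  [1] (0,1) acc=8 (h:1 v:8)
RS [2×2] PE[0][1] across cycles:
  [0] (0,1) acc=0 (h:0 v:0)
  [1] (0,1) acc=11 (h:11 v:1)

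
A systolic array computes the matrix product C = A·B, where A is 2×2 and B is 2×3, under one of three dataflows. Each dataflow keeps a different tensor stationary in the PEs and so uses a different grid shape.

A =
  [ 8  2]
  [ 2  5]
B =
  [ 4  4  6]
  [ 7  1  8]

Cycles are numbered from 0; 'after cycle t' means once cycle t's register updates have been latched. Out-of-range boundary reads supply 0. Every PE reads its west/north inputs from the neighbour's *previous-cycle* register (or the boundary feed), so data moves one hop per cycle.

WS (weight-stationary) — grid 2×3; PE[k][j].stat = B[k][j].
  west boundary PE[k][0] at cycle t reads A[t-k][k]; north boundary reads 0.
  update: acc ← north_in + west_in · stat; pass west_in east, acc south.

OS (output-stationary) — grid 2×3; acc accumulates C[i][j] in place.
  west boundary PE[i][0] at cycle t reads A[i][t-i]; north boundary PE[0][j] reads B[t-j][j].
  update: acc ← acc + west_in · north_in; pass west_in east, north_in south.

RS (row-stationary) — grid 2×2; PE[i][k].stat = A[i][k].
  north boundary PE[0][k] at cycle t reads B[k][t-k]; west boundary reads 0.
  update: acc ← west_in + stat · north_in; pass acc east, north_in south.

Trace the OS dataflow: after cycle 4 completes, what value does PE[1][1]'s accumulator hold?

PE[1][1].acc = 13

OS 2×3: PE[1][1] cycle-by-cycle (with neighbour feeds):
  @0  [0,1]  acc 0  |  →0  ↓0
  @0  [1,0]  acc 0  |  →0  ↓0
  @0  [1,1]  acc 0  |  →0  ↓0
  @1  [0,1]  acc 32  |  →8  ↓4
  @1  [1,0]  acc 8  |  →2  ↓4
  @1  [1,1]  acc 0  |  →0  ↓0
  @2  [0,1]  acc 34  |  →2  ↓1
  @2  [1,0]  acc 43  |  →5  ↓7
  @2  [1,1]  acc 8  |  →2  ↓4
  @3  [0,1]  acc 34  |  →0  ↓0
  @3  [1,0]  acc 43  |  →0  ↓0
  @3  [1,1]  acc 13  |  →5  ↓1
  @4  [0,1]  acc 34  |  →0  ↓0
  @4  [1,0]  acc 43  |  →0  ↓0
  @4  [1,1]  acc 13  |  →0  ↓0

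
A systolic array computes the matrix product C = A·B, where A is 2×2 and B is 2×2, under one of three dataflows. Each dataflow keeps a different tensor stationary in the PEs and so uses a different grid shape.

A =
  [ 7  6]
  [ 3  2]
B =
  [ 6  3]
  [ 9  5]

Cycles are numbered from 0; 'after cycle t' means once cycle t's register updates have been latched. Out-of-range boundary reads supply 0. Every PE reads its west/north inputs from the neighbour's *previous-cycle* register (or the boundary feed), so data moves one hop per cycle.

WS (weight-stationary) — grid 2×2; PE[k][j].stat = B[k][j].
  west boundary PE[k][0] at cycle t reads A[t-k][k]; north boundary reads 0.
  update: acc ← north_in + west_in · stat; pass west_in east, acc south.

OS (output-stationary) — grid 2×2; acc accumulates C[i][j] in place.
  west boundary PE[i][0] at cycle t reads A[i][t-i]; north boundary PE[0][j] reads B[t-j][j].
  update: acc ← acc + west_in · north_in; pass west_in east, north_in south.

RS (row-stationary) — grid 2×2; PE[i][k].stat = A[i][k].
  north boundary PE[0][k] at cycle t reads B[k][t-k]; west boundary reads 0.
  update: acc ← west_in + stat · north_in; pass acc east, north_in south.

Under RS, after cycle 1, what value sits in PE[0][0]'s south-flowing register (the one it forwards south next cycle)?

RS 2×2: PE[0][0] cycle-by-cycle (with neighbour feeds):
  cycle 0: PE[0][0] → acc 42, east 42, south 6
  cycle 1: PE[0][0] → acc 21, east 21, south 3

register = 3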